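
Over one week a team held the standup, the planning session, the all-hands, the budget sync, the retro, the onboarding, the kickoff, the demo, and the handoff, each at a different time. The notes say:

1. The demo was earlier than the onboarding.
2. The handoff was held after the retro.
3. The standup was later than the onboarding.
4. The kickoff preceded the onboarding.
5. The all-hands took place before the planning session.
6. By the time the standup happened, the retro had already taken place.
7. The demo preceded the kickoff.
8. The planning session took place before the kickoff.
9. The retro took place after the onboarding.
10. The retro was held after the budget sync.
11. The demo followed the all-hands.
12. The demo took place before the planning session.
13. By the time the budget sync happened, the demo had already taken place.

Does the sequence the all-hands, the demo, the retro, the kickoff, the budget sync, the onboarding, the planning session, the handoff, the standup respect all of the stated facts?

The constraints require the onboarding before the retro, but in the proposed sequence the retro appears ahead of the onboarding. That one violation is enough.

no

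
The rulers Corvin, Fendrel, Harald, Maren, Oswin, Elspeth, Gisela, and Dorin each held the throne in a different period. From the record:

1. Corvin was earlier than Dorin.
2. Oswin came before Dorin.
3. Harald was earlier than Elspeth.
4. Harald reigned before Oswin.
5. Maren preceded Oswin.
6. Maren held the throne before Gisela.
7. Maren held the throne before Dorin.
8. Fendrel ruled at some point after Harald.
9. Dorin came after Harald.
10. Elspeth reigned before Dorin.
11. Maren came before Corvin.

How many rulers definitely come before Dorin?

5

Directly stated before Dorin: Corvin, Elspeth, Harald, Maren, and Oswin.
No chain forces Fendrel (or any of the others) ahead of Dorin.
That's Corvin, Elspeth, Harald, Maren, and Oswin — 5 in all.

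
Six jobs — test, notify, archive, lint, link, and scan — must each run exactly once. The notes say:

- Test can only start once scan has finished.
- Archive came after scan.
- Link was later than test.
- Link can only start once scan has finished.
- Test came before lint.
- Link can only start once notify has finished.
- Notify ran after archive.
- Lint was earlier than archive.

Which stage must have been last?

Every other stage has a chain of constraints placing it before link, so link is last.

link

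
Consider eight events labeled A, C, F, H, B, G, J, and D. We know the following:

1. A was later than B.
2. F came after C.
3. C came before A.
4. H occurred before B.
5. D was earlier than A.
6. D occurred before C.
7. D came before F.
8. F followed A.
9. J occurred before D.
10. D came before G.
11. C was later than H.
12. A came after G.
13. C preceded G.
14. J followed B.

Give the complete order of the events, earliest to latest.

H, B, J, D, C, G, A, F

The constraints fix every adjacent pair, so only one ordering works:
H → B → J → D → C → G → A → F.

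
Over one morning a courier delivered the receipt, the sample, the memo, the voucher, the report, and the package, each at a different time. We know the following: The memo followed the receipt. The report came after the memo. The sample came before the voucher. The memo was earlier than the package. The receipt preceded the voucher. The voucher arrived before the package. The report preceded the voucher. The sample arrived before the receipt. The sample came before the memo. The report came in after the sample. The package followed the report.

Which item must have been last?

the package

Every other item has a chain of constraints placing it before the package, so the package is last.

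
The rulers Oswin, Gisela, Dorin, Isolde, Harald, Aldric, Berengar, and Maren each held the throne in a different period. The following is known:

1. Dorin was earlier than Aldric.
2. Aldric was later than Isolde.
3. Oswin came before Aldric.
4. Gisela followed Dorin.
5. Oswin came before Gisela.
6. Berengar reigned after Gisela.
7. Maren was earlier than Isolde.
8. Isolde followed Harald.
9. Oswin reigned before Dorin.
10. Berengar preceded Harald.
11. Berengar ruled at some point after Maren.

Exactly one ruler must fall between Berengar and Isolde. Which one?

Tracing the constraints gives Berengar → Harald → Isolde, so Harald sits after Berengar and before Isolde.
No other ruler is forced both after Berengar and before Isolde.

Harald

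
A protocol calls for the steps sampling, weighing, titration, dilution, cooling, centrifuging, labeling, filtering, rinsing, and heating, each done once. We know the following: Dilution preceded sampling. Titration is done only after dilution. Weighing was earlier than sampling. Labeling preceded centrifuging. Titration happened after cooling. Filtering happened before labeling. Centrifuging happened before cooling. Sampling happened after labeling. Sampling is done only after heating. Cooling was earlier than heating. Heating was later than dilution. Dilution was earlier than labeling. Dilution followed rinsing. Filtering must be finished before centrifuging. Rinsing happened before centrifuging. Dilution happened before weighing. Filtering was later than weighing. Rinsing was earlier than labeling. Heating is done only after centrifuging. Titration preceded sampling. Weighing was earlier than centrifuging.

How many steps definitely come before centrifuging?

Directly stated before centrifuging: filtering, labeling, rinsing, and weighing.
Dilution reaches centrifuging via dilution → weighing → centrifuging.
That's dilution, filtering, labeling, rinsing, and weighing — 5 in all.

5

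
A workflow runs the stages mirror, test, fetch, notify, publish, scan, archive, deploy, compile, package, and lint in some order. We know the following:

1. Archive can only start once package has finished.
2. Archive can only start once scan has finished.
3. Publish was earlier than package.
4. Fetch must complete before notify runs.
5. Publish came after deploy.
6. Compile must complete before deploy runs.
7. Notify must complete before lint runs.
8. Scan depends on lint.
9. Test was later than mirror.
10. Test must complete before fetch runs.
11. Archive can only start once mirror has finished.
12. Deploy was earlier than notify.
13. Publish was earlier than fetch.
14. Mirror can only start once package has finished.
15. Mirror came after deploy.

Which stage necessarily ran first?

Compile has a chain of constraints placing it before every other stage, so compile must be first.

compile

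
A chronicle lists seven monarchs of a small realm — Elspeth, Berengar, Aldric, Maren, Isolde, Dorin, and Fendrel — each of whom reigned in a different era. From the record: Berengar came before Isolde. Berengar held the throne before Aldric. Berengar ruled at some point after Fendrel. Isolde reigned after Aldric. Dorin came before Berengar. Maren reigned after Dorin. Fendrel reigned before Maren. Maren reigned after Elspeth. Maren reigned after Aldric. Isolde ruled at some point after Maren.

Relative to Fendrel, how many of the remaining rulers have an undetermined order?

2

Forced after Fendrel: Aldric, Berengar, Isolde, and Maren.
That leaves Dorin and Elspeth with no forced order relative to Fendrel — 2.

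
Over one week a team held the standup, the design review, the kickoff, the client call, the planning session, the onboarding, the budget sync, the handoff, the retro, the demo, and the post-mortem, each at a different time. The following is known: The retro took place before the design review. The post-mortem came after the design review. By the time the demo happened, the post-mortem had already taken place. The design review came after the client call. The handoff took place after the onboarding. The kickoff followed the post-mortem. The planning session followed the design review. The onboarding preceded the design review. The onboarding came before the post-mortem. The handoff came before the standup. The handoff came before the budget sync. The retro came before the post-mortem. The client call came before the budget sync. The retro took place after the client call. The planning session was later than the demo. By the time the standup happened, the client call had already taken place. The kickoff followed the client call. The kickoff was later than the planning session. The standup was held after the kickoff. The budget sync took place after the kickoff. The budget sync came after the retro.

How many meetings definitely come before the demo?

Directly stated before the demo: the post-mortem.
The client call reaches the demo via the client call → the design review → the post-mortem → the demo.
The design review reaches the demo via the design review → the post-mortem → the demo.
The onboarding reaches the demo via the onboarding → the post-mortem → the demo.
Likewise the retro reaches the demo by chaining the stated constraints.
No chain forces the standup (or any of the others) ahead of the demo.
That's the client call, the design review, the onboarding, the post-mortem, and the retro — 5 in all.

5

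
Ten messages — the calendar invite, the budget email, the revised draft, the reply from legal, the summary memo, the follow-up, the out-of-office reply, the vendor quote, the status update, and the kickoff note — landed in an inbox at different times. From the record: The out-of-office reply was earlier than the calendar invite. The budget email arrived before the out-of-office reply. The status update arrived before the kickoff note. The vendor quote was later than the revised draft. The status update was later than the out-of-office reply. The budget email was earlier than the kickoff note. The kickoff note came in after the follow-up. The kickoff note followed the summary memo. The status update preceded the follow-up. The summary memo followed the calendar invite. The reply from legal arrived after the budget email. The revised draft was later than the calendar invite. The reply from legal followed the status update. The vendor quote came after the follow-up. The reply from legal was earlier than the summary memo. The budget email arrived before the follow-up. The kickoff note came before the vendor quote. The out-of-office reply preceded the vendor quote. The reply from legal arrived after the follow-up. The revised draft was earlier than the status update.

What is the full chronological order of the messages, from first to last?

The constraints fix every adjacent pair, so only one ordering works:
the budget email → the out-of-office reply → the calendar invite → the revised draft → the status update → the follow-up → the reply from legal → the summary memo → the kickoff note → the vendor quote.

the budget email, the out-of-office reply, the calendar invite, the revised draft, the status update, the follow-up, the reply from legal, the summary memo, the kickoff note, the vendor quote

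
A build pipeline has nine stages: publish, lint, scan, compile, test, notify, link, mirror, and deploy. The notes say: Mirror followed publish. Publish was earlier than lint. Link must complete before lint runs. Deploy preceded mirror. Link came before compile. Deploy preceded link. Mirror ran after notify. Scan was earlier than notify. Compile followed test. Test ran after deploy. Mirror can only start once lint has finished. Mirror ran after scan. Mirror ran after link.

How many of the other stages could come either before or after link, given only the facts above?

Forced before link: deploy; forced after link: compile, lint, and mirror.
That leaves notify, publish, scan, and test with no forced order relative to link — 4.

4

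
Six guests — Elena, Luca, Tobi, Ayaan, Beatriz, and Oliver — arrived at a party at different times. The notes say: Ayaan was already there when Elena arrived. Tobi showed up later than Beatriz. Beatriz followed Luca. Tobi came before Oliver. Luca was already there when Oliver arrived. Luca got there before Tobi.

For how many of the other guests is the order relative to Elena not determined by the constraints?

Forced before Elena: Ayaan.
That leaves Beatriz, Luca, Oliver, and Tobi with no forced order relative to Elena — 4.

4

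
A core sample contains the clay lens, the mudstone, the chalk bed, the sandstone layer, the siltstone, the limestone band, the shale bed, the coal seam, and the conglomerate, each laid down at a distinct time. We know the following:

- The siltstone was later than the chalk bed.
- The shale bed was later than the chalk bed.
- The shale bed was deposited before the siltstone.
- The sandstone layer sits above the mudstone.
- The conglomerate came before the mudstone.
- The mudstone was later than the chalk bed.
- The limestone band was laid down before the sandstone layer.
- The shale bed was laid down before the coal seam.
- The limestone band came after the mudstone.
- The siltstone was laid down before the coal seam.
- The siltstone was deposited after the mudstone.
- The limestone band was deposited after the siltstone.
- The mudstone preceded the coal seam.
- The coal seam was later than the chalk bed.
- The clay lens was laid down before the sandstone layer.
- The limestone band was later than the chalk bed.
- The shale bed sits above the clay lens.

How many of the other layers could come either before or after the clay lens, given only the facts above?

Forced after the clay lens: the coal seam, the limestone band, the sandstone layer, the shale bed, and the siltstone.
That leaves the chalk bed, the conglomerate, and the mudstone with no forced order relative to the clay lens — 3.

3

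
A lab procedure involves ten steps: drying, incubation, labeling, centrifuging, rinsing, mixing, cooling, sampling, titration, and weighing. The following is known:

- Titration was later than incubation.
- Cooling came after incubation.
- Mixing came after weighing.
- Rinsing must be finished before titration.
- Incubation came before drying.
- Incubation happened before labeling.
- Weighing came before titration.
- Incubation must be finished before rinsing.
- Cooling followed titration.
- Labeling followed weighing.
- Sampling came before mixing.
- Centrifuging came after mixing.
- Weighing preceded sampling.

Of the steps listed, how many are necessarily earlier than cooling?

Directly stated before cooling: incubation and titration.
Rinsing reaches cooling via rinsing → titration → cooling.
Weighing reaches cooling via weighing → titration → cooling.
No chain forces centrifuging (or any of the others) ahead of cooling.
That's incubation, rinsing, titration, and weighing — 4 in all.

4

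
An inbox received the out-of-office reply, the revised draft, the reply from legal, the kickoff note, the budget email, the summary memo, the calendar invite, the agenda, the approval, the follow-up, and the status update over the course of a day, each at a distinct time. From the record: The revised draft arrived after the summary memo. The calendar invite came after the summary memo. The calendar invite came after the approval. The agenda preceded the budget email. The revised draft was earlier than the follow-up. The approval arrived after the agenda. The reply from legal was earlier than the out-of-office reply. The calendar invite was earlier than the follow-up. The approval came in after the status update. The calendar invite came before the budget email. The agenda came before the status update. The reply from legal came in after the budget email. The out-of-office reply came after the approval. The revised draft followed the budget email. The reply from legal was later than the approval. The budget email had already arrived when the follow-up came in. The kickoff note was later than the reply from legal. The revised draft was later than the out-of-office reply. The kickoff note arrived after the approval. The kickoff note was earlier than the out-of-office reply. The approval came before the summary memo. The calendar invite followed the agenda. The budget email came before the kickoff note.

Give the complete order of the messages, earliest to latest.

the agenda, the status update, the approval, the summary memo, the calendar invite, the budget email, the reply from legal, the kickoff note, the out-of-office reply, the revised draft, the follow-up

The constraints fix every adjacent pair, so only one ordering works:
the agenda → the status update → the approval → the summary memo → the calendar invite → the budget email → the reply from legal → the kickoff note → the out-of-office reply → the revised draft → the follow-up.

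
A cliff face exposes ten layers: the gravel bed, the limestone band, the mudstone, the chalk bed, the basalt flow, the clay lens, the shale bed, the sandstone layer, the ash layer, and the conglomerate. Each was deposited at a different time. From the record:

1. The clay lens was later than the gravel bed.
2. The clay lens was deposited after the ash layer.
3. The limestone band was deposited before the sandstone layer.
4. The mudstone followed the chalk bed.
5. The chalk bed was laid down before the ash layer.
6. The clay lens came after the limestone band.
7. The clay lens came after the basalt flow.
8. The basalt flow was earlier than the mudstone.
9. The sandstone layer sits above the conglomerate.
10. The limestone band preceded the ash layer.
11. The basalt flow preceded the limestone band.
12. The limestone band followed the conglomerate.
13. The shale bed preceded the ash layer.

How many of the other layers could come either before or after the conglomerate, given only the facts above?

5

Forced after the conglomerate: the ash layer, the clay lens, the limestone band, and the sandstone layer.
That leaves the basalt flow, the chalk bed, the gravel bed, the mudstone, and the shale bed with no forced order relative to the conglomerate — 5.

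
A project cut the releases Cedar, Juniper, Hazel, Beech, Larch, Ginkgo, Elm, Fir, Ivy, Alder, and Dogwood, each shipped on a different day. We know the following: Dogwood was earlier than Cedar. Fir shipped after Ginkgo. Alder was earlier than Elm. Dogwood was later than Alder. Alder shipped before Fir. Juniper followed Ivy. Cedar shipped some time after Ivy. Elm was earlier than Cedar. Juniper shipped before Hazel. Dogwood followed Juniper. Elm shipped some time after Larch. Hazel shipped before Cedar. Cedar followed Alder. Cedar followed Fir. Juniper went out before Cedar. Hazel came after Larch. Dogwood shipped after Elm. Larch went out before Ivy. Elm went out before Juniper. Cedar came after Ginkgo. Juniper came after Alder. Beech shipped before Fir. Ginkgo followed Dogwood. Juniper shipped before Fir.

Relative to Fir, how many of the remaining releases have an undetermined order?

Forced before Fir: Alder, Beech, Dogwood, Elm, Ginkgo, Ivy, Juniper, and Larch; forced after Fir: Cedar.
That leaves Hazel with no forced order relative to Fir — 1.

1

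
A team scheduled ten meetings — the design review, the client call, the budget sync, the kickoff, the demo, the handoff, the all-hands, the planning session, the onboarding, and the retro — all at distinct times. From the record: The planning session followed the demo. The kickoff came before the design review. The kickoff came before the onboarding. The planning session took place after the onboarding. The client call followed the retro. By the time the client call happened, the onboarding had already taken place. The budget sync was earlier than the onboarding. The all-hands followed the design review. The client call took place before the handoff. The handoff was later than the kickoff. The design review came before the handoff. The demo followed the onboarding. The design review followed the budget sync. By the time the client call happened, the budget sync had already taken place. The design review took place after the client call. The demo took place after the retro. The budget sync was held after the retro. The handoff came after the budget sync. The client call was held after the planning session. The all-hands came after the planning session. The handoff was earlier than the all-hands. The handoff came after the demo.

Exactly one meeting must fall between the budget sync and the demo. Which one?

the onboarding

Tracing the constraints gives the budget sync → the onboarding → the demo, so the onboarding sits after the budget sync and before the demo.
No other meeting is forced both after the budget sync and before the demo.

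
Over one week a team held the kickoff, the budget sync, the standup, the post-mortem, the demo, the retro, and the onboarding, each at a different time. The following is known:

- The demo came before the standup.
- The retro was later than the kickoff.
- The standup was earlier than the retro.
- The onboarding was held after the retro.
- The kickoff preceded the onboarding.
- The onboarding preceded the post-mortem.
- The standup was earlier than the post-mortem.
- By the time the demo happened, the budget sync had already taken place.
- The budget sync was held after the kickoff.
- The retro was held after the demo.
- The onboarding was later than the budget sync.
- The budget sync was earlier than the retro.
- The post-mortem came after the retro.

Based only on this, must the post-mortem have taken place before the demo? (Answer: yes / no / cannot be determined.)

Tracing the constraints gives the demo → the retro → the post-mortem, so the demo must come before the post-mortem.
That means the post-mortem cannot be before the demo.

no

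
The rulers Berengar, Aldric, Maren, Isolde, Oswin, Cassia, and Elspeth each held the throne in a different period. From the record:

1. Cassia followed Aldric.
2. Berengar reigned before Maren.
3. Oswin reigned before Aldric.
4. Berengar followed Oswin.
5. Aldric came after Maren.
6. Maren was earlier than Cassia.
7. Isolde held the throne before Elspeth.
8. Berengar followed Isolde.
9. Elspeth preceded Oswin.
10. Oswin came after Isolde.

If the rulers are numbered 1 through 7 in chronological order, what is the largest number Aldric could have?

6

Aldric must come before Cassia — 1 ruler forced after them.
Everything else can be placed before Aldric in some valid order, so Aldric can sit as late as position 7 − 1 = 6.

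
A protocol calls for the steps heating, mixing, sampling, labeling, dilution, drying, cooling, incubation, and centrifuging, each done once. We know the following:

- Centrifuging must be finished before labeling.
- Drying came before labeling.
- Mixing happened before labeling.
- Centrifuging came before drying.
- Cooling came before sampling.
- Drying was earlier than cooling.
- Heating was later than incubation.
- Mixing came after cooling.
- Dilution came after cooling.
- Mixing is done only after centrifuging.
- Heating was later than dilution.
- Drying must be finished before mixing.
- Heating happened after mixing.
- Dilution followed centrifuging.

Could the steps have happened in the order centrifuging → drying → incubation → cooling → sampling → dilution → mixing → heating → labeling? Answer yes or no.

Check each stated constraint against the proposed order — e.g. drying is ahead of labeling; centrifuging is ahead of labeling. Every pair is in the required order; nothing is violated.

yes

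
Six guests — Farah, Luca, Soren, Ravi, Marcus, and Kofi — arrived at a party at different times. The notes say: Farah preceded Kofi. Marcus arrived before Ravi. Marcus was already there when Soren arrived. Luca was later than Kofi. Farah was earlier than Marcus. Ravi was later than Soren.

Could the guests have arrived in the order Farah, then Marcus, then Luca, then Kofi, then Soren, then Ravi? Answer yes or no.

no

The constraints require Kofi before Luca, but in the proposed sequence Luca appears ahead of Kofi. That one violation is enough.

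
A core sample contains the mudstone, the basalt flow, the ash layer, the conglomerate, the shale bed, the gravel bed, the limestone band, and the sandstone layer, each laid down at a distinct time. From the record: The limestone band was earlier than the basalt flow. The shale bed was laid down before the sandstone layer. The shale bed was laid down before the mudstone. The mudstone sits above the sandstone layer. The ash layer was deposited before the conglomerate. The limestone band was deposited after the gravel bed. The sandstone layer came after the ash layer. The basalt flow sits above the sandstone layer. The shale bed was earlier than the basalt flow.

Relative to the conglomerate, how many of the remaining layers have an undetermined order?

6

Forced before the conglomerate: the ash layer.
That leaves the basalt flow, the gravel bed, the limestone band, the mudstone, the sandstone layer, and the shale bed with no forced order relative to the conglomerate — 6.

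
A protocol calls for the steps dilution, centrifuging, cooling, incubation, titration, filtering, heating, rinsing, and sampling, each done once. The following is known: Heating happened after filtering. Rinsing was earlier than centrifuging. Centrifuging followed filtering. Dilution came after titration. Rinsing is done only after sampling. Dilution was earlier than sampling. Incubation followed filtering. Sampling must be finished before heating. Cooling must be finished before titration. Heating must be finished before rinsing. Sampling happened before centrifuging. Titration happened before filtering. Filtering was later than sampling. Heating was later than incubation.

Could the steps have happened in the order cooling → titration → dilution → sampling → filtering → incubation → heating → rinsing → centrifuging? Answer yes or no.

yes

Check each stated constraint against the proposed order — e.g. filtering is ahead of centrifuging; sampling is ahead of centrifuging. Every pair is in the required order; nothing is violated.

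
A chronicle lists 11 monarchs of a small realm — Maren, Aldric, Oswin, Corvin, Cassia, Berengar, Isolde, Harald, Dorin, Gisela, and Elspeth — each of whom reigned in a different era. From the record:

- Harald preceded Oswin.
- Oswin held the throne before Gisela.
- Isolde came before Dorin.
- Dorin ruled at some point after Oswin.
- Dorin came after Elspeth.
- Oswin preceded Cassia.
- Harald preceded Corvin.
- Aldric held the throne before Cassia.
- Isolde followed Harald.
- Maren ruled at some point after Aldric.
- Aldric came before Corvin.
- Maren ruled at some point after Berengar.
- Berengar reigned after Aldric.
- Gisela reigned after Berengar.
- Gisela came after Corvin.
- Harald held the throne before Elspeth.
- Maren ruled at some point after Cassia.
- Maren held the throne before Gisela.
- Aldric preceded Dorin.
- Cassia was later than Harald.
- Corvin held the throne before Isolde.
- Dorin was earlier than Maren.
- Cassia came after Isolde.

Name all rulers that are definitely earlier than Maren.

Directly stated before Maren: Aldric, Berengar, Cassia, and Dorin.
Corvin reaches Maren via Corvin → Isolde → Dorin → Maren.
Elspeth reaches Maren via Elspeth → Dorin → Maren.
Harald reaches Maren via Harald → Cassia → Maren.
Likewise Isolde and Oswin each reach Maren by chaining the stated constraints.
No chain forces Gisela ahead of Maren.

Aldric, Berengar, Cassia, Corvin, Dorin, Elspeth, Harald, Isolde, Oswin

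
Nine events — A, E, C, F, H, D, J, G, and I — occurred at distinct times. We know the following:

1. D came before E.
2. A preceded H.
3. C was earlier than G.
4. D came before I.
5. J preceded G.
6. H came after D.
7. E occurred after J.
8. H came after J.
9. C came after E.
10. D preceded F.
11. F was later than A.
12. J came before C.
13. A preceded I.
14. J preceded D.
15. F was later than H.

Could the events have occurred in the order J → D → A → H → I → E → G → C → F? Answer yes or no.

The constraints require C before G, but in the proposed sequence G appears ahead of C. That one violation is enough.

no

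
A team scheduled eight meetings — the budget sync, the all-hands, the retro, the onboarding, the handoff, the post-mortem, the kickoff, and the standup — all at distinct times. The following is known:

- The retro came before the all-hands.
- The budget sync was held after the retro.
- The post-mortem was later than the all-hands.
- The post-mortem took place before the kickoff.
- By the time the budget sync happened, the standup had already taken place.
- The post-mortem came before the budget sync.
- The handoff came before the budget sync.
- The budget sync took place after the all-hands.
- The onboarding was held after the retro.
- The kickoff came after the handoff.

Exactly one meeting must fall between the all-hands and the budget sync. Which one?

Tracing the constraints gives the all-hands → the post-mortem → the budget sync, so the post-mortem sits after the all-hands and before the budget sync.
No other meeting is forced both after the all-hands and before the budget sync.

the post-mortem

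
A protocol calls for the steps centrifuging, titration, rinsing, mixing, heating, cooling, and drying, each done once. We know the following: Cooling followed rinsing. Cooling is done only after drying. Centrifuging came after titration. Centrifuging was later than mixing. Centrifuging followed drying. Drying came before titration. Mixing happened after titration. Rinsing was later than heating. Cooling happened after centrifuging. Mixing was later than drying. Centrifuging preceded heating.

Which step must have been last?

cooling

Every other step has a chain of constraints placing it before cooling, so cooling is last.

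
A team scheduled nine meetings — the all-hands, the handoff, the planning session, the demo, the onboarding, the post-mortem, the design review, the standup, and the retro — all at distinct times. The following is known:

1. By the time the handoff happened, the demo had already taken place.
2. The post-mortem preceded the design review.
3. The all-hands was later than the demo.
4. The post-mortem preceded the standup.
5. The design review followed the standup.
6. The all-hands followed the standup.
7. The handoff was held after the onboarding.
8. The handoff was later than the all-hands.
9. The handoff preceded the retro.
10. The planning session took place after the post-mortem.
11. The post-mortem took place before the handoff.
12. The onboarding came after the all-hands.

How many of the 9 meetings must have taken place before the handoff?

5

Directly stated before the handoff: the all-hands, the demo, the onboarding, and the post-mortem.
The standup reaches the handoff via the standup → the all-hands → the handoff.
No chain forces the design review (or any of the others) ahead of the handoff.
That's the all-hands, the demo, the onboarding, the post-mortem, and the standup — 5 in all.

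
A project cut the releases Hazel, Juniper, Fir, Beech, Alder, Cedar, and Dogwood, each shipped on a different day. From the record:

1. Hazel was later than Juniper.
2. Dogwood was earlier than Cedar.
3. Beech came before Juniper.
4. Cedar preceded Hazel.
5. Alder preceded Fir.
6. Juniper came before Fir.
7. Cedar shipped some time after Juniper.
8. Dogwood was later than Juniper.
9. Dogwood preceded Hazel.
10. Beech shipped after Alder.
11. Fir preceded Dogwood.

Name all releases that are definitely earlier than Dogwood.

Directly stated before Dogwood: Fir and Juniper.
Alder reaches Dogwood via Alder → Fir → Dogwood.
Beech reaches Dogwood via Beech → Juniper → Dogwood.

Alder, Beech, Fir, Juniper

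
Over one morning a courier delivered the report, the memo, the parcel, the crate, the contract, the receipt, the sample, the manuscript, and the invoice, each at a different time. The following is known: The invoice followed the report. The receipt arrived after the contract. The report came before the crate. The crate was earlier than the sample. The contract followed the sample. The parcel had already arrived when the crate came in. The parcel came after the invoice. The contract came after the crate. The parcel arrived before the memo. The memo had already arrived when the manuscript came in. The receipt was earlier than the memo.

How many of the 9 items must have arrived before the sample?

Directly stated before the sample: the crate.
The invoice reaches the sample via the invoice → the parcel → the crate → the sample.
The parcel reaches the sample via the parcel → the crate → the sample.
The report reaches the sample via the report → the crate → the sample.
No chain forces the receipt (or any of the others) ahead of the sample.
That's the crate, the invoice, the parcel, and the report — 4 in all.

4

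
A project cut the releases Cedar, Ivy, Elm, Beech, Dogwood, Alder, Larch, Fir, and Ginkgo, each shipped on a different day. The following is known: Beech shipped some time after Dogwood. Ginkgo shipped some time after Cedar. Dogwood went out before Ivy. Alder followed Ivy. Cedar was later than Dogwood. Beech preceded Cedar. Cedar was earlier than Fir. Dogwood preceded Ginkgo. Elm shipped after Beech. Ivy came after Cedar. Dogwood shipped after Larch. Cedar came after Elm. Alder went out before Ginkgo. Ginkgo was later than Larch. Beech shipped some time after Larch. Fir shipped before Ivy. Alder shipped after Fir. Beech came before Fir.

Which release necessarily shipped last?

Every other release has a chain of constraints placing it before Ginkgo, so Ginkgo is last.

Ginkgo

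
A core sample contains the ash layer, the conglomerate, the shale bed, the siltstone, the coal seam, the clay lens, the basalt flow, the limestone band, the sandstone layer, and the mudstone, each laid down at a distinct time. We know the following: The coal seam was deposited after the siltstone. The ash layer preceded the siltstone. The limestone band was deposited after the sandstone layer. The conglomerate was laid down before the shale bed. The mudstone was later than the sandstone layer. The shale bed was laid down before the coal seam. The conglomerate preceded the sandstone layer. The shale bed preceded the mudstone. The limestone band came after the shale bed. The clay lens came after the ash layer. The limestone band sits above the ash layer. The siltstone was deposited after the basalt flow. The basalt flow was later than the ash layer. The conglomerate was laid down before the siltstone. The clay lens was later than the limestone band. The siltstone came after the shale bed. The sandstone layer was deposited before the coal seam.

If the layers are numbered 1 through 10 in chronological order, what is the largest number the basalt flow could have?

The basalt flow must come before the coal seam and the siltstone — 2 layers forced after it.
Everything else can be placed before the basalt flow in some valid order, so the basalt flow can sit as late as position 10 − 2 = 8.

8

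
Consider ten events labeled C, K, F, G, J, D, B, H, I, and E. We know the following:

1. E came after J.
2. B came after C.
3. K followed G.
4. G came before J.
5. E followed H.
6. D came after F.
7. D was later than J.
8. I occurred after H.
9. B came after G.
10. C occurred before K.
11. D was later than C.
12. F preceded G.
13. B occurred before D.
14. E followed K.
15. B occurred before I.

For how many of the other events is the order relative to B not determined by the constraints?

4

Forced before B: C, F, and G; forced after B: D and I.
That leaves E, H, J, and K with no forced order relative to B — 4.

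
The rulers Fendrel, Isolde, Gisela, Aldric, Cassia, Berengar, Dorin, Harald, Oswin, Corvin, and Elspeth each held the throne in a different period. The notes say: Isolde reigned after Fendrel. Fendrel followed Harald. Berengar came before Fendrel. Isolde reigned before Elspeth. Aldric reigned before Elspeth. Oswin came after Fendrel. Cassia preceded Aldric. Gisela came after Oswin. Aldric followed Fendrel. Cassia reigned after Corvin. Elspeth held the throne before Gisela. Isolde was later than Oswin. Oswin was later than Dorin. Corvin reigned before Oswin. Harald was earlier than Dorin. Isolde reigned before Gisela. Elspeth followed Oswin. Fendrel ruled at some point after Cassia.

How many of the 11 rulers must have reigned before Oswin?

6

Directly stated before Oswin: Corvin, Dorin, and Fendrel.
Berengar reaches Oswin via Berengar → Fendrel → Oswin.
Cassia reaches Oswin via Cassia → Fendrel → Oswin.
Harald reaches Oswin via Harald → Fendrel → Oswin.
That's Berengar, Cassia, Corvin, Dorin, Fendrel, and Harald — 6 in all.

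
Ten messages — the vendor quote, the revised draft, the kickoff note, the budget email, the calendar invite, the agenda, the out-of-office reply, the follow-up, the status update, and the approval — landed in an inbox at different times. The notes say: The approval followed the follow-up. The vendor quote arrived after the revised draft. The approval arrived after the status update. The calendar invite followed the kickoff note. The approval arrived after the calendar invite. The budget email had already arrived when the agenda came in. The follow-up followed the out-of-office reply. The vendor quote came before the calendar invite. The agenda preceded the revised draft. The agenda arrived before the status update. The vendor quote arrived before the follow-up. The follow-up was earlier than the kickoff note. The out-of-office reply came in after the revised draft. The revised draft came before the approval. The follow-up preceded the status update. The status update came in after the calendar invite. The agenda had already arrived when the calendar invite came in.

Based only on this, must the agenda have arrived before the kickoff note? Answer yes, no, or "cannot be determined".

Chain the constraints: the agenda → the revised draft → the vendor quote → the follow-up → the kickoff note. Each link is directly stated, so the agenda comes before the kickoff note.

yes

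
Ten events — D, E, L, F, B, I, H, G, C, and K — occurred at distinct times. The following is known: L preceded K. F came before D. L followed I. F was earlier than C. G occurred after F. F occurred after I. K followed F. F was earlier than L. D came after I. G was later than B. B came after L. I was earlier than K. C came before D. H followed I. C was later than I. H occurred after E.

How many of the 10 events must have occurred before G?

Directly stated before G: B and F.
I reaches G via I → F → G.
L reaches G via L → B → G.
No chain forces E (or any of the others) ahead of G.
That's B, F, I, and L — 4 in all.

4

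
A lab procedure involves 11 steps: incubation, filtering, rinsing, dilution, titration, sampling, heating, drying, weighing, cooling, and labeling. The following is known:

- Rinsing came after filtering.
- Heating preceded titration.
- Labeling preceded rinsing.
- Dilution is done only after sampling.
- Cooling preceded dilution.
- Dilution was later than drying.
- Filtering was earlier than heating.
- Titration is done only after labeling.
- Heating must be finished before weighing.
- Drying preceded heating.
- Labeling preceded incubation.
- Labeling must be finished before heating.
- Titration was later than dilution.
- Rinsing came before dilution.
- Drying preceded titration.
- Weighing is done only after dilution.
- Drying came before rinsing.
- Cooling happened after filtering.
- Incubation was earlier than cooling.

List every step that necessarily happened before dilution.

cooling, drying, filtering, incubation, labeling, rinsing, sampling

Directly stated before dilution: cooling, drying, rinsing, and sampling.
Filtering reaches dilution via filtering → rinsing → dilution.
Incubation reaches dilution via incubation → cooling → dilution.
Labeling reaches dilution via labeling → rinsing → dilution.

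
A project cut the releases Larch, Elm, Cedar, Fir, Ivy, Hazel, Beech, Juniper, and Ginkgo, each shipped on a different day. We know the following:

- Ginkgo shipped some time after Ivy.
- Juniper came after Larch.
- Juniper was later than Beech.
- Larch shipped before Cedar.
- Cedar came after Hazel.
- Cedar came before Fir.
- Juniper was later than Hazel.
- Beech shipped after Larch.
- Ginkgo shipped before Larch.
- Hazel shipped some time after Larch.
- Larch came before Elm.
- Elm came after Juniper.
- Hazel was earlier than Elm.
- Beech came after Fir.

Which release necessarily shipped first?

Ivy has a chain of constraints placing it before every other release, so Ivy must be first.

Ivy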